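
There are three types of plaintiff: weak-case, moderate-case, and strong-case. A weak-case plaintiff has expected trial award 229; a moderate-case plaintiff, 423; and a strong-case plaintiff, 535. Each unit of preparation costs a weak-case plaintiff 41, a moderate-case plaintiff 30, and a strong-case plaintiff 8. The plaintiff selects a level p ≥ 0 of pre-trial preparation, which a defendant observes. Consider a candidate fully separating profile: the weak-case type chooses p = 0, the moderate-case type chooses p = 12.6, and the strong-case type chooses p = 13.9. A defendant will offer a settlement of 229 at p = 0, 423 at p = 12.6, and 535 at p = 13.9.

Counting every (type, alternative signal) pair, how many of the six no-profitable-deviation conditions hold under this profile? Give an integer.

Weak-case (own payoff 229): to p=12.6 gives 423 − 41×12.6 = -93.6 → no gain ✓; to p=13.9 gives 535 − 41×13.9 = -34.9 → no gain ✓.
Strong-case (own payoff 535 − 8×13.9 = 423.8): to p=0 gives 229 → no gain ✓; to p=12.6 gives 423 − 8×12.6 = 322.2 → no gain ✓.
Moderate-case (own payoff 423 − 30×12.6 = 45): to p=0 gives 229 → profitable ✗; to p=13.9 gives 535 − 30×13.9 = 118 → profitable ✗.
4 of the 6 constraints hold; not an equilibrium.

4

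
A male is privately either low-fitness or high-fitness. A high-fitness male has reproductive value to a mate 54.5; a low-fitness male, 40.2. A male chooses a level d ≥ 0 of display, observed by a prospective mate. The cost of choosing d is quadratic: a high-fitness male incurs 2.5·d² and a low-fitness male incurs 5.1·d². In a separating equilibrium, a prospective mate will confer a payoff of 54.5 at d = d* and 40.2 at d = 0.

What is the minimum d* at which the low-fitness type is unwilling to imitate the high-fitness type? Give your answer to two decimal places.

The low-fitness type at d = 0 receives 40.2; imitating at d* yields 54.5 − 5.1·d*².
Indifference: 40.2 = 54.5 − 5.1·d*², so d*² = (54.5 − 40.2) / 5.1 ≈ 2.8039.
d* = √2.8039 ≈ 1.67.

1.67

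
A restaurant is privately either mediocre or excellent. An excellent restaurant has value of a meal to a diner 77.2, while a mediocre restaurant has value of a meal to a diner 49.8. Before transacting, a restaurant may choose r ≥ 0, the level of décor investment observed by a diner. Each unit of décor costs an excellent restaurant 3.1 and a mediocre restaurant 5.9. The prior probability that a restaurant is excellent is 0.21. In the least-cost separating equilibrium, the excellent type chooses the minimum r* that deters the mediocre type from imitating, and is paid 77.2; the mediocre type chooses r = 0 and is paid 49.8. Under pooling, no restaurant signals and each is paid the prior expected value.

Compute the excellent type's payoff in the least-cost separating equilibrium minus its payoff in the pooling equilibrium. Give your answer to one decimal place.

Least-cost separating signal: r* solves 49.8 = 77.2 − 5.9·r*, so r* = (77.2 − 49.8)/5.9 ≈ 4.6441.
Excellent type's separating payoff: 77.2 − 3.1 × r* = 77.2 − 3.1 × (77.2 − 49.8)/5.9 = 77.2 − 84.94/5.9 ≈ 62.803.
Pooling payoff: 0.21 × 77.2 + 0.79 × 49.8 = 55.554.
Difference: 62.803 − 55.554 = 7.249, i.e. 7.2 to one decimal place.
The excellent type prefers to separate.

7.2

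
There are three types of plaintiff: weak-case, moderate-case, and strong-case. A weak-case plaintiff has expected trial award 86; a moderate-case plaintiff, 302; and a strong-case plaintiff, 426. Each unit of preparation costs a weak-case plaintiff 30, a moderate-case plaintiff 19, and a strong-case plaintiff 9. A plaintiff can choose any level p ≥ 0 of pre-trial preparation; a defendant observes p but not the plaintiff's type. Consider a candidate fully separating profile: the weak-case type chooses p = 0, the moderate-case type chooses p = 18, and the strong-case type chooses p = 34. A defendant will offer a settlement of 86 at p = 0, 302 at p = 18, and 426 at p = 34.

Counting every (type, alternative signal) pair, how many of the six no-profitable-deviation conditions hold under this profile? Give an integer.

Weak-case (own payoff 86): to p=18 gives 302 − 30×18 = -238 → no gain ✓; to p=34 gives 426 − 30×34 = -594 → no gain ✓.
Moderate-case (own payoff 302 − 19×18 = -40): to p=0 gives 86 → profitable ✗; to p=34 gives 426 − 19×34 = -220 → no gain ✓.
Strong-case (own payoff 426 − 9×34 = 120): to p=0 gives 86 → no gain ✓; to p=18 gives 302 − 9×18 = 140 → profitable ✗.
4 of the 6 constraints hold; not an equilibrium.

4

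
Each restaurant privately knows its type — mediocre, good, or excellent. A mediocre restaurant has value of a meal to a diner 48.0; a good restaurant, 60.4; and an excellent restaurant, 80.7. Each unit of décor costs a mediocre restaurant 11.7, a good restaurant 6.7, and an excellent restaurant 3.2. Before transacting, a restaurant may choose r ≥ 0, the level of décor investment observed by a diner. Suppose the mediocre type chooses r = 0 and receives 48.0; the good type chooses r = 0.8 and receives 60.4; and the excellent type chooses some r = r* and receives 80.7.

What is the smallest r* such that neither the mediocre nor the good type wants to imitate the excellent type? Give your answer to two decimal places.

3.83

Good type (on-path payoff 60.4 − 6.7×0.8 = 55.04) won't mimic when 55.04 ≥ 80.7 − 6.7·r*, i.e. r* ≥ 3.83.
Mediocre type (on-path payoff 48.0) won't mimic when 48.0 ≥ 80.7 − 11.7·r*, i.e. r* ≥ 2.79.
Both must hold, so r* = max(2.79, 3.83) = 3.83. The good type's constraint binds.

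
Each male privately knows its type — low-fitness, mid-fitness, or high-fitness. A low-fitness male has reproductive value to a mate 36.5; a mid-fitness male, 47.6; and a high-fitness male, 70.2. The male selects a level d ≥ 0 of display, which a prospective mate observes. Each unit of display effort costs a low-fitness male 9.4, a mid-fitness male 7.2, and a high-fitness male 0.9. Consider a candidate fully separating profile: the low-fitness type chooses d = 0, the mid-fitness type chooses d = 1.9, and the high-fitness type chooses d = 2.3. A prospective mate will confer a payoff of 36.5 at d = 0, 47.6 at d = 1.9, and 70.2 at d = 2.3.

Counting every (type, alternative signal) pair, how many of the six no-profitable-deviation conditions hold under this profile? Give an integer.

High-fitness (own payoff 70.2 − 0.9×2.3 = 68.13): to d=0 gives 36.5 → no gain ✓; to d=1.9 gives 47.6 − 0.9×1.9 = 45.89 → no gain ✓.
Mid-fitness (own payoff 47.6 − 7.2×1.9 = 33.92): to d=0 gives 36.5 → profitable ✗; to d=2.3 gives 70.2 − 7.2×2.3 = 53.64 → profitable ✗.
Low-fitness (own payoff 36.5): to d=1.9 gives 47.6 − 9.4×1.9 = 29.74 → no gain ✓; to d=2.3 gives 70.2 − 9.4×2.3 = 48.58 → profitable ✗.
3 of the 6 constraints hold; not an equilibrium.

3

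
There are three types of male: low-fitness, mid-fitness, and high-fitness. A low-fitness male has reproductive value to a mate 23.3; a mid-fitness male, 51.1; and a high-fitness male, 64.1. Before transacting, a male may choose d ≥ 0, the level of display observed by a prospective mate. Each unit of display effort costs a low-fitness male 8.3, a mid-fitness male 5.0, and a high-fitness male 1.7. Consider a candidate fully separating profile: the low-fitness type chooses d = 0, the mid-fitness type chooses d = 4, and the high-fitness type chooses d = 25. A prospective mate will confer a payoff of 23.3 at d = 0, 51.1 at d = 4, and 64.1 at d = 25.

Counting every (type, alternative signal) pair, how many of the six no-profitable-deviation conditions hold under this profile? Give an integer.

Mid-fitness (own payoff 51.1 − 5.0×4 = 31.1): to d=0 gives 23.3 → no gain ✓; to d=25 gives 64.1 − 5.0×25 = -60.9 → no gain ✓.
High-fitness (own payoff 64.1 − 1.7×25 = 21.6): to d=0 gives 23.3 → profitable ✗; to d=4 gives 51.1 − 1.7×4 = 44.3 → profitable ✗.
Low-fitness (own payoff 23.3): to d=4 gives 51.1 − 8.3×4 = 17.9 → no gain ✓; to d=25 gives 64.1 − 8.3×25 = -143.4 → no gain ✓.
4 of the 6 constraints hold; not an equilibrium.

4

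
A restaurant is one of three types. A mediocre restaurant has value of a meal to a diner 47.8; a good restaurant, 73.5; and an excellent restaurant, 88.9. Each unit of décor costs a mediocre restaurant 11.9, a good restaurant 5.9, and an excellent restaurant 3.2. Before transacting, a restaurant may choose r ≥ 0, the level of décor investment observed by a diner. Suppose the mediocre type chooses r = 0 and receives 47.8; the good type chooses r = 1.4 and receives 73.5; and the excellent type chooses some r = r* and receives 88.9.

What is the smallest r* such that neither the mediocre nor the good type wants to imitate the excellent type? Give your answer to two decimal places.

4.01

Mediocre type (on-path payoff 47.8) won't mimic when 47.8 ≥ 88.9 − 11.9·r*, i.e. r* ≥ 3.45.
Good type (on-path payoff 73.5 − 5.9×1.4 = 65.24) won't mimic when 65.24 ≥ 88.9 − 5.9·r*, i.e. r* ≥ 4.01.
Both must hold, so r* = max(3.45, 4.01) = 4.01. The good type's constraint binds.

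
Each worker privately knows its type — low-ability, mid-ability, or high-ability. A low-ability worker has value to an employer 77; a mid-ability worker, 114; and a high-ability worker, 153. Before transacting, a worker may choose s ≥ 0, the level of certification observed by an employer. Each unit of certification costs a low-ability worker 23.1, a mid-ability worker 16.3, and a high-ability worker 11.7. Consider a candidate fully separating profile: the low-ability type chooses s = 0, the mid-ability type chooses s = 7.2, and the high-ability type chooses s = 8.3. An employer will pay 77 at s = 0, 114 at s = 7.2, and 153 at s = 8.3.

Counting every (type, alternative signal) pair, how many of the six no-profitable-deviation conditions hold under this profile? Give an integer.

3

High-ability (own payoff 153 − 11.7×8.3 = 55.89): to s=0 gives 77 → profitable ✗; to s=7.2 gives 114 − 11.7×7.2 = 29.76 → no gain ✓.
Low-ability (own payoff 77): to s=7.2 gives 114 − 23.1×7.2 = -52.32 → no gain ✓; to s=8.3 gives 153 − 23.1×8.3 = -38.73 → no gain ✓.
Mid-ability (own payoff 114 − 16.3×7.2 = -3.36): to s=0 gives 77 → profitable ✗; to s=8.3 gives 153 − 16.3×8.3 = 17.71 → profitable ✗.
3 of the 6 constraints hold; not an equilibrium.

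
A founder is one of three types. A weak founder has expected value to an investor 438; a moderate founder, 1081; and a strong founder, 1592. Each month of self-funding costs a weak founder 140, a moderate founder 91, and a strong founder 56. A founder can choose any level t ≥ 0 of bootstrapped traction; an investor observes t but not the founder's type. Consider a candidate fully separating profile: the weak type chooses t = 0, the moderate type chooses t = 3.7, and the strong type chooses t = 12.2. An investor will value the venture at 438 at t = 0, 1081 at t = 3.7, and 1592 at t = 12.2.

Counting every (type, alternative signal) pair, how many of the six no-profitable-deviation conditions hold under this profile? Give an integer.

Weak (own payoff 438): to t=3.7 gives 1081 − 140×3.7 = 563 → profitable ✗; to t=12.2 gives 1592 − 140×12.2 = -116 → no gain ✓.
Strong (own payoff 1592 − 56×12.2 = 908.8): to t=0 gives 438 → no gain ✓; to t=3.7 gives 1081 − 56×3.7 = 873.8 → no gain ✓.
Moderate (own payoff 1081 − 91×3.7 = 744.3): to t=0 gives 438 → no gain ✓; to t=12.2 gives 1592 − 91×12.2 = 481.8 → no gain ✓.
5 of the 6 constraints hold; not an equilibrium.

5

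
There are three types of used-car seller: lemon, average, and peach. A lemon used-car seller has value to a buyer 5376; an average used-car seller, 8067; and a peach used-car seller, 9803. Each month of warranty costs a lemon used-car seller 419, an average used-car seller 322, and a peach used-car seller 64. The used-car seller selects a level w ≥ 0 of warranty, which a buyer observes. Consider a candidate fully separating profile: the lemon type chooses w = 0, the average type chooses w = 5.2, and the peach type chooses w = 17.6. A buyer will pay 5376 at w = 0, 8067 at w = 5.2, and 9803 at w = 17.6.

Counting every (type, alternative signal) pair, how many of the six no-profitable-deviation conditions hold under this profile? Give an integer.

5

Peach (own payoff 9803 − 64×17.6 = 8676.6): to w=0 gives 5376 → no gain ✓; to w=5.2 gives 8067 − 64×5.2 = 7734.2 → no gain ✓.
Average (own payoff 8067 − 322×5.2 = 6392.6): to w=0 gives 5376 → no gain ✓; to w=17.6 gives 9803 − 322×17.6 = 4135.8 → no gain ✓.
Lemon (own payoff 5376): to w=5.2 gives 8067 − 419×5.2 = 5888.2 → profitable ✗; to w=17.6 gives 9803 − 419×17.6 = 2428.6 → no gain ✓.
5 of the 6 constraints hold; not an equilibrium.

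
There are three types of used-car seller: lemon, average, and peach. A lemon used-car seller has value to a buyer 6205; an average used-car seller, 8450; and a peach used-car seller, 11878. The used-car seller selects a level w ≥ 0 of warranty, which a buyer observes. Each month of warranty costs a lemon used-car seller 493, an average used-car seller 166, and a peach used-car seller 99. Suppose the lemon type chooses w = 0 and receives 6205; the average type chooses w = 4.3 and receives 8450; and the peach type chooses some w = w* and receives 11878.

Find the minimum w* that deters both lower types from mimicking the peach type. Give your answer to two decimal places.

24.95

Average type (on-path payoff 8450 − 166×4.3 = 7736.2) won't mimic when 7736.2 ≥ 11878 − 166·w*, i.e. w* ≥ 24.95.
Lemon type (on-path payoff 6205) won't mimic when 6205 ≥ 11878 − 493·w*, i.e. w* ≥ 11.51.
Both must hold, so w* = max(11.51, 24.95) = 24.95. The average type's constraint binds.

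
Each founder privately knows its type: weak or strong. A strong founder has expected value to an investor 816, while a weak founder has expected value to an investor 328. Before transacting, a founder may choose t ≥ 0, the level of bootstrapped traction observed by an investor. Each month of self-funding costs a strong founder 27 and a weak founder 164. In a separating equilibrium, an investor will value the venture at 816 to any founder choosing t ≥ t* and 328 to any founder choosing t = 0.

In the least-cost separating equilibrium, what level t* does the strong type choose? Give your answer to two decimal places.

2.98

A weak founder choosing t = 0 receives 328.
Imitating at t* instead would pay 816 at cost 164·t*, netting 816 − 164·t*.
Indifference: 328 = 816 − 164·t*, so t* = (816 − 328) / 164 ≈ 2.98.
This is the weak type's binding incentive-compatibility constraint; any t ≥ 2.98 sustains separation on that side.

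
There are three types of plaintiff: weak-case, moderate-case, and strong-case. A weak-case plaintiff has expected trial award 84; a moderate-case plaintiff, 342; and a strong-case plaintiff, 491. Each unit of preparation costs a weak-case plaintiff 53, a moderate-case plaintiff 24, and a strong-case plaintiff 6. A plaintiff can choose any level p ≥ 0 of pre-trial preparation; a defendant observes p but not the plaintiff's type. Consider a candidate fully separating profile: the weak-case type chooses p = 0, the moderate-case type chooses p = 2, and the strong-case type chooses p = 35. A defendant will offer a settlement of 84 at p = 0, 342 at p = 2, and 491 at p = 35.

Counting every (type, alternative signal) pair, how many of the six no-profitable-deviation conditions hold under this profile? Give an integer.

4

Moderate-case (own payoff 342 − 24×2 = 294): to p=0 gives 84 → no gain ✓; to p=35 gives 491 − 24×35 = -349 → no gain ✓.
Weak-case (own payoff 84): to p=2 gives 342 − 53×2 = 236 → profitable ✗; to p=35 gives 491 − 53×35 = -1364 → no gain ✓.
Strong-case (own payoff 491 − 6×35 = 281): to p=0 gives 84 → no gain ✓; to p=2 gives 342 − 6×2 = 330 → profitable ✗.
4 of the 6 constraints hold; not an equilibrium.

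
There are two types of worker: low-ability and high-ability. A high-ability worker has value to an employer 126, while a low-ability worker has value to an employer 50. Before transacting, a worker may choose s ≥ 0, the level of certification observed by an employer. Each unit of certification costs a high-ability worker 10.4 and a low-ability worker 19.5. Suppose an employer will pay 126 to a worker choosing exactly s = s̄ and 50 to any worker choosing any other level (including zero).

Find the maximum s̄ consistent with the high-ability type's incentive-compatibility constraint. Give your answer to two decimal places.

7.31

Choosing s̄ yields the high-ability type 126 − 10.4·s̄; choosing zero yields 50.
The high-ability type is indifferent at 126 − 10.4·s̄ = 50, i.e. s̄ = (126 − 50) / 10.4 ≈ 7.31.
For any s̄ above 7.31 the high-ability type would rather pool at zero, so separation collapses.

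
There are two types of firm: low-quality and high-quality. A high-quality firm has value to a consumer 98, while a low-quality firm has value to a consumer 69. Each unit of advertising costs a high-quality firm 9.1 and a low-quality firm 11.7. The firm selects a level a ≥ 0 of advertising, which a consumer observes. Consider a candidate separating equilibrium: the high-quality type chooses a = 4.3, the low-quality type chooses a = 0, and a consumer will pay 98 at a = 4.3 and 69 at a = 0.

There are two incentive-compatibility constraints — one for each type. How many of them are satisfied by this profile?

High-quality type: signal → 98 − 9.1 × 4.3 = 58.87; deviate to 0 → 69. IC fails (58.87 < 69).
Low-quality type: stay at 0 → 69; mimic → 98 − 11.7 × 4.3 = 47.69. IC holds (69 ≥ 47.69).
1 of 2 constraints hold, so this profile is not an equilibrium.

1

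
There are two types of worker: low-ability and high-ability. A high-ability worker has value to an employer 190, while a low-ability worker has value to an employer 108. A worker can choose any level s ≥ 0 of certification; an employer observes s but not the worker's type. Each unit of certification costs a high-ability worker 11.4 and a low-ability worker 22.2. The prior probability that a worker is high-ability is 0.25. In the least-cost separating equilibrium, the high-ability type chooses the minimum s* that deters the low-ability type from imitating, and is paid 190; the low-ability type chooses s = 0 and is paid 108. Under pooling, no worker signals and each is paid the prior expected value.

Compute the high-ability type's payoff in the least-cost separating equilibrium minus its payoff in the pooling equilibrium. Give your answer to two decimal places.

19.39

Least-cost separating signal: s* solves 108 = 190 − 22.2·s*, so s* = (190 − 108)/22.2 ≈ 3.6937.
High-ability type's separating payoff: 190 − 11.4 × s* = 190 − 11.4 × (190 − 108)/22.2 = 190 − 934.8/22.2 ≈ 147.8919.
Pooling payoff: 0.25 × 190 + 0.75 × 108 = 128.5.
Difference: 147.8919 − 128.5 = 19.3919, i.e. 19.39 to two decimal places.
The high-ability type prefers to separate.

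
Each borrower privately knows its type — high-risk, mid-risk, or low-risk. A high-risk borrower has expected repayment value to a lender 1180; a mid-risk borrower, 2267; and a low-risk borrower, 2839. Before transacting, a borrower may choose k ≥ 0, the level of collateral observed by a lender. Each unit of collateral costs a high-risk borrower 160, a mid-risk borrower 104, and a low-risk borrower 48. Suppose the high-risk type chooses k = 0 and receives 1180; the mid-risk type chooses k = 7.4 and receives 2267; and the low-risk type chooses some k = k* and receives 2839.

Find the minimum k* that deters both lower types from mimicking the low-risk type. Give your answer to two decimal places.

12.90

Mid-risk type (on-path payoff 2267 − 104×7.4 = 1497.4) won't mimic when 1497.4 ≥ 2839 − 104·k*, i.e. k* ≥ 12.90.
High-risk type (on-path payoff 1180) won't mimic when 1180 ≥ 2839 − 160·k*, i.e. k* ≥ 10.37.
Both must hold, so k* = max(10.37, 12.90) = 12.90. The mid-risk type's constraint binds.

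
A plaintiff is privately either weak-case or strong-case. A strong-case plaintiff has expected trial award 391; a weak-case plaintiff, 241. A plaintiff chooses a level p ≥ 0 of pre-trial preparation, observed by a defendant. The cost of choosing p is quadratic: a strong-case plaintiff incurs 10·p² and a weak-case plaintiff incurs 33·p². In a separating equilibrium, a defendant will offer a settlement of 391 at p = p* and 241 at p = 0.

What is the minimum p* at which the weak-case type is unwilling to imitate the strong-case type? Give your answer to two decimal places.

The weak-case type at p = 0 receives 241; imitating at p* yields 391 − 33·p*².
Indifference: 241 = 391 − 33·p*², so p*² = (391 − 241) / 33 ≈ 4.5455.
p* = √4.5455 ≈ 2.13.

2.13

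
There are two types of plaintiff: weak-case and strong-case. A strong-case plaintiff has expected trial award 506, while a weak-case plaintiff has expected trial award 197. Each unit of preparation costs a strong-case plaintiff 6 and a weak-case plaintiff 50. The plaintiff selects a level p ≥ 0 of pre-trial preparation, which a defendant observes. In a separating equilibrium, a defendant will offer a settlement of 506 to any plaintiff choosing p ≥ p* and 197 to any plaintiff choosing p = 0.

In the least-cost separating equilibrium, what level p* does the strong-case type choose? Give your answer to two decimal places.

6.18

A weak-case plaintiff choosing p = 0 receives 197.
Imitating at p* instead would pay 506 at cost 50·p*, netting 506 − 50·p*.
Indifference: 197 = 506 − 50·p*, so p* = (506 − 197) / 50 = 6.18.
At p* the weak-case type's incentive constraint just binds; the strong-case type strictly prefers p* since its per-unit cost is lower.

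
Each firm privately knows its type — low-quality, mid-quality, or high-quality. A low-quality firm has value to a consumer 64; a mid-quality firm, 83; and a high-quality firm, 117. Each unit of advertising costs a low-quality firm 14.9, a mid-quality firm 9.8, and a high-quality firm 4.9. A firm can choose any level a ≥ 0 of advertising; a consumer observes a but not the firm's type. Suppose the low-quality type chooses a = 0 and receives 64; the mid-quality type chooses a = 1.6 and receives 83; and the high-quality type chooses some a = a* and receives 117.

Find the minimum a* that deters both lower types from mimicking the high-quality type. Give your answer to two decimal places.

5.07

Mid-quality type (on-path payoff 83 − 9.8×1.6 = 67.32) won't mimic when 67.32 ≥ 117 − 9.8·a*, i.e. a* ≥ 5.07.
Low-quality type (on-path payoff 64) won't mimic when 64 ≥ 117 − 14.9·a*, i.e. a* ≥ 3.56.
Both must hold, so a* = max(3.56, 5.07) = 5.07. The mid-quality type's constraint binds.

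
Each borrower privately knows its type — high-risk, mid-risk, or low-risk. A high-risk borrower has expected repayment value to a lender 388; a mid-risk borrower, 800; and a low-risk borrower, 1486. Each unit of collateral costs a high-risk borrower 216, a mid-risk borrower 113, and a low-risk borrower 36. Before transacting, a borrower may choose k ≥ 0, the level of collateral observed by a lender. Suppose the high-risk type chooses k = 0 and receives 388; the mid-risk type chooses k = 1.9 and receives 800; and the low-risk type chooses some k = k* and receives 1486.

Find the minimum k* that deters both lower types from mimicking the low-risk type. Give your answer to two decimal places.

High-risk type (on-path payoff 388) won't mimic when 388 ≥ 1486 − 216·k*, i.e. k* ≥ 5.08.
Mid-risk type (on-path payoff 800 − 113×1.9 = 585.3) won't mimic when 585.3 ≥ 1486 − 113·k*, i.e. k* ≥ 7.97.
Both must hold, so k* = max(5.08, 7.97) = 7.97. The mid-risk type's constraint binds.

7.97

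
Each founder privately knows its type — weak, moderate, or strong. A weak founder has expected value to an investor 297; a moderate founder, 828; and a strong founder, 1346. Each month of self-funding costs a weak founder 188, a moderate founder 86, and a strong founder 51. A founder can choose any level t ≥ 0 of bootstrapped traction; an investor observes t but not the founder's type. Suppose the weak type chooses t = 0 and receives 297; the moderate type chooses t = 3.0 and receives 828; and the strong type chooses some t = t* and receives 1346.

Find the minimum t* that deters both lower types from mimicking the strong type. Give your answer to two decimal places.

9.02

Moderate type (on-path payoff 828 − 86×3.0 = 570) won't mimic when 570 ≥ 1346 − 86·t*, i.e. t* ≥ 9.02.
Weak type (on-path payoff 297) won't mimic when 297 ≥ 1346 − 188·t*, i.e. t* ≥ 5.58.
Both must hold, so t* = max(5.58, 9.02) = 9.02. The moderate type's constraint binds.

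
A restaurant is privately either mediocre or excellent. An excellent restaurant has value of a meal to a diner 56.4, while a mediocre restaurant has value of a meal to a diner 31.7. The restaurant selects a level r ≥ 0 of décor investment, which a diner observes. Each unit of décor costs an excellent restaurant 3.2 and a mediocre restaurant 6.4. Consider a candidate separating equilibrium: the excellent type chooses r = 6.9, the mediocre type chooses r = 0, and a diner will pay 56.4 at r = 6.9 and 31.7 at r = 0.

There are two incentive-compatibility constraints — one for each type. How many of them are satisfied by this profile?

Excellent type: signal → 56.4 − 3.2 × 6.9 = 34.32; deviate to 0 → 31.7. IC holds (34.32 ≥ 31.7).
Mediocre type: stay at 0 → 31.7; mimic → 56.4 − 6.4 × 6.9 = 12.24. IC holds (31.7 ≥ 12.24).
2 of 2 constraints hold, so this is a separating equilibrium.

2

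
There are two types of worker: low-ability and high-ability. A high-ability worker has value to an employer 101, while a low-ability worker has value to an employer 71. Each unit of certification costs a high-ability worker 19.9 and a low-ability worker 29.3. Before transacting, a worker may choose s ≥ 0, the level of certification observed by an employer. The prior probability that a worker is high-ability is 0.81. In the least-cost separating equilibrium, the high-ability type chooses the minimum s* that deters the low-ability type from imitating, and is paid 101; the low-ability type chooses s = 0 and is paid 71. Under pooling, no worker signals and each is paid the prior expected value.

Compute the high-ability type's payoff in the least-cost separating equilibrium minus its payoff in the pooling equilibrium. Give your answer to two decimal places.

-14.68

Least-cost separating signal: s* solves 71 = 101 − 29.3·s*, so s* = (101 − 71)/29.3 ≈ 1.0239.
High-ability type's separating payoff: 101 − 19.9 × s* = 101 − 19.9 × (101 − 71)/29.3 = 101 − 597/29.3 ≈ 80.6246.
Pooling payoff: 0.81 × 101 + 0.19 × 71 = 95.3.
Difference: 80.6246 − 95.3 = -14.6754, i.e. -14.68 to two decimal places.
The high-ability type would prefer the pooling outcome.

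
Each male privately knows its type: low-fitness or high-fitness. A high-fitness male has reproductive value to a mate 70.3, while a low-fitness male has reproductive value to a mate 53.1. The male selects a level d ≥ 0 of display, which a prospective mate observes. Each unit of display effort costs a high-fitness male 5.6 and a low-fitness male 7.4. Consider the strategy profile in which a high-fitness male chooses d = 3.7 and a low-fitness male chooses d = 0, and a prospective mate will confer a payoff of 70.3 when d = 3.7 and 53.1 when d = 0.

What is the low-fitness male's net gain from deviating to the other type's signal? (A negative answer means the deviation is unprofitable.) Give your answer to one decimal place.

Playing d = 0 the low-fitness male receives 53.1.
Deviating to d = 3.7 brings payment 70.3 at cost 7.4 × 3.7 = 27.38, netting 42.92.
Gain from deviating: 42.92 − 53.1 = -10.18, i.e. -10.2 to one decimal place.
The gain is negative, so the low-fitness type's incentive-compatibility constraint is satisfied.

-10.2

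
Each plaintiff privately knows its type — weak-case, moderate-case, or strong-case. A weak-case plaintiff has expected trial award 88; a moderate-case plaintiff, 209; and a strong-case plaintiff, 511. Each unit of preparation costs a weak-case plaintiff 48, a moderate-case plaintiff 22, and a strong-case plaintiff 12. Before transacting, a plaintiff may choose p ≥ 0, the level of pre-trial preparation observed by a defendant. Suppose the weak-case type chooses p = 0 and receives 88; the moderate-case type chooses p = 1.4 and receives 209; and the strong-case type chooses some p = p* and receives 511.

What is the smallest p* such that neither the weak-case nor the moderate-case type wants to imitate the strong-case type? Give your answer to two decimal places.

15.13

Weak-case type (on-path payoff 88) won't mimic when 88 ≥ 511 − 48·p*, i.e. p* ≥ 8.81.
Moderate-case type (on-path payoff 209 − 22×1.4 = 178.2) won't mimic when 178.2 ≥ 511 − 22·p*, i.e. p* ≥ 15.13.
Both must hold, so p* = max(8.81, 15.13) = 15.13. The moderate-case type's constraint binds.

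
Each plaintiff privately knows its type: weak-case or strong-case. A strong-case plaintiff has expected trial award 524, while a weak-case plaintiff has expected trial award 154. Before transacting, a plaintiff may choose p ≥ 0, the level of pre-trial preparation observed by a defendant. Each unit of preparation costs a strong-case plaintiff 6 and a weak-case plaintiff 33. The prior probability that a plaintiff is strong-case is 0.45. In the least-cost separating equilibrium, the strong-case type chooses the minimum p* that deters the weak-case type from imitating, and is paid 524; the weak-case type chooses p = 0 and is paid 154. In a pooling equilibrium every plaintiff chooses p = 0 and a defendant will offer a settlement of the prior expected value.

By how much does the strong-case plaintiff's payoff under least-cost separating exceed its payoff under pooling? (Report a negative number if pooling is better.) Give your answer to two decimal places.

Least-cost separating signal: p* solves 154 = 524 − 33·p*, so p* = (524 − 154)/33 ≈ 11.2121.
Strong-case type's separating payoff: 524 − 6 × p* = 524 − 6 × (524 − 154)/33 = 524 − 2220/33 ≈ 456.7273.
Pooling payoff: 0.45 × 524 + 0.55 × 154 = 320.5.
Difference: 456.7273 − 320.5 = 136.2273, i.e. 136.23 to two decimal places.
The strong-case type prefers to separate.

136.23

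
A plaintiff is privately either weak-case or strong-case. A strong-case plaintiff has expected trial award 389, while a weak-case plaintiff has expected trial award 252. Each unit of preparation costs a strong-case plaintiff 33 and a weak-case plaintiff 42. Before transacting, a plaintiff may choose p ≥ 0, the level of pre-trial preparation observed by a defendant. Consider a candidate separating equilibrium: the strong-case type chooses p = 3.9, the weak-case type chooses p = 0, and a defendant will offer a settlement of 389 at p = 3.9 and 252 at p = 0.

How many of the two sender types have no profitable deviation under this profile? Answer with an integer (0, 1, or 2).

2

Strong-case type: signal → 389 − 33 × 3.9 = 260.3; deviate to 0 → 252. IC holds (260.3 ≥ 252).
Weak-case type: stay at 0 → 252; mimic → 389 − 42 × 3.9 = 225.2. IC holds (252 ≥ 225.2).
2 of 2 constraints hold, so this is a separating equilibrium.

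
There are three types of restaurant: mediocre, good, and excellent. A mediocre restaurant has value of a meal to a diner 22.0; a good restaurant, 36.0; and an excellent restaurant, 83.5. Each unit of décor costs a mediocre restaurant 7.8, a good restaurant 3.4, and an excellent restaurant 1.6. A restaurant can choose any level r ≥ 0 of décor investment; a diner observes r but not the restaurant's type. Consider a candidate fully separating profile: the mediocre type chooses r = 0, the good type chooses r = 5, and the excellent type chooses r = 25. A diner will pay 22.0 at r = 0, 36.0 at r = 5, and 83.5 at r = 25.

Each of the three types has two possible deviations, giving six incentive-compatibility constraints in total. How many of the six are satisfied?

Excellent (own payoff 83.5 − 1.6×25 = 43.5): to r=0 gives 22.0 → no gain ✓; to r=5 gives 36.0 − 1.6×5 = 28 → no gain ✓.
Good (own payoff 36.0 − 3.4×5 = 19): to r=0 gives 22.0 → profitable ✗; to r=25 gives 83.5 − 3.4×25 = -1.5 → no gain ✓.
Mediocre (own payoff 22.0): to r=5 gives 36.0 − 7.8×5 = -3 → no gain ✓; to r=25 gives 83.5 − 7.8×25 = -111.5 → no gain ✓.
5 of the 6 constraints hold; not an equilibrium.

5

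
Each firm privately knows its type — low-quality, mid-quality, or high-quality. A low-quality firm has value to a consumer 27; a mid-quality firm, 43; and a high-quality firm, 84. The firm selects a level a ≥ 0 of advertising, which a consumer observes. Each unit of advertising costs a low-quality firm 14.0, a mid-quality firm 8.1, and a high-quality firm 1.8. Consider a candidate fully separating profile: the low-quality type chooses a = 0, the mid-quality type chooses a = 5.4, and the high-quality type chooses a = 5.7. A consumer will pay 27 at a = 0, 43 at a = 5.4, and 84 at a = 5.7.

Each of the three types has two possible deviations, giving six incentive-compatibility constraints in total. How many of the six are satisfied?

High-quality (own payoff 84 − 1.8×5.7 = 73.74): to a=0 gives 27 → no gain ✓; to a=5.4 gives 43 − 1.8×5.4 = 33.28 → no gain ✓.
Mid-quality (own payoff 43 − 8.1×5.4 = -0.74): to a=0 gives 27 → profitable ✗; to a=5.7 gives 84 − 8.1×5.7 = 37.83 → profitable ✗.
Low-quality (own payoff 27): to a=5.4 gives 43 − 14.0×5.4 = -32.6 → no gain ✓; to a=5.7 gives 84 − 14.0×5.7 = 4.2 → no gain ✓.
4 of the 6 constraints hold; not an equilibrium.

4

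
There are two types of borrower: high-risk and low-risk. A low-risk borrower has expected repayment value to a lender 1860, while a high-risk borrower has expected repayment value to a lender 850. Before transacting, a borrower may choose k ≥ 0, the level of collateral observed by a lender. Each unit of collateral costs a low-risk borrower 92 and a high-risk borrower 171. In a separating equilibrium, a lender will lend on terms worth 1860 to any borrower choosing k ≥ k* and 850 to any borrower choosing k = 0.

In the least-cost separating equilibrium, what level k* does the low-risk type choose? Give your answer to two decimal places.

A high-risk borrower choosing k = 0 receives 850.
Imitating at k* instead would pay 1860 at cost 171·k*, netting 1860 − 171·k*.
Indifference: 850 = 1860 − 171·k*, so k* = (1860 − 850) / 171 ≈ 5.91.
This is the high-risk type's binding incentive-compatibility constraint; any k ≥ 5.91 sustains separation on that side.

5.91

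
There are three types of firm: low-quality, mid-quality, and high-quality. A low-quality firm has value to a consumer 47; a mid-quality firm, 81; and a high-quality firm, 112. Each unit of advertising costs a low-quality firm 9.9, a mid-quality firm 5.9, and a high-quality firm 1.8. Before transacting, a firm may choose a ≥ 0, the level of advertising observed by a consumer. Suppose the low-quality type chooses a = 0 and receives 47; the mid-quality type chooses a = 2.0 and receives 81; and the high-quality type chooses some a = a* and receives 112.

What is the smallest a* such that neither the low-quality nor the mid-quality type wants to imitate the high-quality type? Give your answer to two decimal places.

Low-quality type (on-path payoff 47) won't mimic when 47 ≥ 112 − 9.9·a*, i.e. a* ≥ 6.57.
Mid-quality type (on-path payoff 81 − 5.9×2.0 = 69.2) won't mimic when 69.2 ≥ 112 − 5.9·a*, i.e. a* ≥ 7.25.
Both must hold, so a* = max(6.57, 7.25) = 7.25. The mid-quality type's constraint binds.

7.25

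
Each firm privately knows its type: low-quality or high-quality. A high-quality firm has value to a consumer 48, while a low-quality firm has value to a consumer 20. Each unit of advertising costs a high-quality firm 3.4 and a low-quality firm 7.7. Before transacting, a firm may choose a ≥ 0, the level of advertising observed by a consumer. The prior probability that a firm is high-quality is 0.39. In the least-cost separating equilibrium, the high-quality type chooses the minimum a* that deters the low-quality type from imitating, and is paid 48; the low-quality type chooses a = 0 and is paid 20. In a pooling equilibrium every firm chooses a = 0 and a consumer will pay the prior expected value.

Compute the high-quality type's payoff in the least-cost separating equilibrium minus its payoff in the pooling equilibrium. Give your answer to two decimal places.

Least-cost separating signal: a* solves 20 = 48 − 7.7·a*, so a* = (48 − 20)/7.7 ≈ 3.6364.
High-quality type's separating payoff: 48 − 3.4 × a* = 48 − 3.4 × (48 − 20)/7.7 = 48 − 95.2/7.7 ≈ 35.6364.
Pooling payoff: 0.39 × 48 + 0.61 × 20 = 30.92.
Difference: 35.6364 − 30.92 = 4.7164, i.e. 4.72 to two decimal places.
The high-quality type prefers to separate.

4.72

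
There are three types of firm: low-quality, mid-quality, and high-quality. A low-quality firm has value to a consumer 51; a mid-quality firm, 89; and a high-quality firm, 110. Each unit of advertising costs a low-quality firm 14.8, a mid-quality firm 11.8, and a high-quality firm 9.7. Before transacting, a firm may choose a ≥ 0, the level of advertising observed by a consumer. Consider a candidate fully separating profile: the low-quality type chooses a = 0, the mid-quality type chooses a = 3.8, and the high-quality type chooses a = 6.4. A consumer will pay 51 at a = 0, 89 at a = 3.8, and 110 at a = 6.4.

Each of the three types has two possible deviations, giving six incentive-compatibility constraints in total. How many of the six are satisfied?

Low-quality (own payoff 51): to a=3.8 gives 89 − 14.8×3.8 = 32.76 → no gain ✓; to a=6.4 gives 110 − 14.8×6.4 = 15.28 → no gain ✓.
High-quality (own payoff 110 − 9.7×6.4 = 47.92): to a=0 gives 51 → profitable ✗; to a=3.8 gives 89 − 9.7×3.8 = 52.14 → profitable ✗.
Mid-quality (own payoff 89 − 11.8×3.8 = 44.16): to a=0 gives 51 → profitable ✗; to a=6.4 gives 110 − 11.8×6.4 = 34.48 → no gain ✓.
3 of the 6 constraints hold; not an equilibrium.

3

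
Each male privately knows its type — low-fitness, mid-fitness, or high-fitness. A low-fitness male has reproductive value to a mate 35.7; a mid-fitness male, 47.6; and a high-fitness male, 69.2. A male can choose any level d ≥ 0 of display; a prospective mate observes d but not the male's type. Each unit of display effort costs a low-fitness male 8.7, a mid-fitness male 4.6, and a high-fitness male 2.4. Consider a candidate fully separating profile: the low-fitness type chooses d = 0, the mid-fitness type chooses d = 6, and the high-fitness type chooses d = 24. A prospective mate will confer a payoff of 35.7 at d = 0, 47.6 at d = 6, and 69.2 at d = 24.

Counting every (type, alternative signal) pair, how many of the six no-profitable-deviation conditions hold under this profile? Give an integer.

3

Mid-fitness (own payoff 47.6 − 4.6×6 = 20): to d=0 gives 35.7 → profitable ✗; to d=24 gives 69.2 − 4.6×24 = -41.2 → no gain ✓.
Low-fitness (own payoff 35.7): to d=6 gives 47.6 − 8.7×6 = -4.6 → no gain ✓; to d=24 gives 69.2 − 8.7×24 = -139.6 → no gain ✓.
High-fitness (own payoff 69.2 − 2.4×24 = 11.6): to d=0 gives 35.7 → profitable ✗; to d=6 gives 47.6 − 2.4×6 = 33.2 → profitable ✗.
3 of the 6 constraints hold; not an equilibrium.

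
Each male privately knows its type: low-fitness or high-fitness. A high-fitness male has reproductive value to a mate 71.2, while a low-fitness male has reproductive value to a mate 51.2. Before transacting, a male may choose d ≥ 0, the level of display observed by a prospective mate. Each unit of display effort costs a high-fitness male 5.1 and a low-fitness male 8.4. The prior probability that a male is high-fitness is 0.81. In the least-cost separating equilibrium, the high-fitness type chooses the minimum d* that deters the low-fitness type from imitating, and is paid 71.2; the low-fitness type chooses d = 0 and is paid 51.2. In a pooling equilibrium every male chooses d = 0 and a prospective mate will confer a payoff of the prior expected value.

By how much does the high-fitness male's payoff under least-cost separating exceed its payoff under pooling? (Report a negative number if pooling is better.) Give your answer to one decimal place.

Least-cost separating signal: d* solves 51.2 = 71.2 − 8.4·d*, so d* = (71.2 − 51.2)/8.4 ≈ 2.3810.
High-fitness type's separating payoff: 71.2 − 5.1 × d* = 71.2 − 5.1 × (71.2 − 51.2)/8.4 = 71.2 − 102/8.4 ≈ 59.057.
Pooling payoff: 0.81 × 71.2 + 0.19 × 51.2 = 67.4.
Difference: 59.057 − 67.4 = -8.343, i.e. -8.3 to one decimal place.
The high-fitness type would prefer the pooling outcome.

-8.3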